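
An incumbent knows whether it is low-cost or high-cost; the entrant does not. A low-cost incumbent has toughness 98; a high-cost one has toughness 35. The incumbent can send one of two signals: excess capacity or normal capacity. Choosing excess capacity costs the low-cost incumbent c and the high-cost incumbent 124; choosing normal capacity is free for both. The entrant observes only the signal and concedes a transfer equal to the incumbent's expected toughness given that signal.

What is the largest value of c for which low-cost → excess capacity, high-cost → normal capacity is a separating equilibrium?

Under separation: excess capacity → low-cost (pays 98); normal capacity → high-cost (pays 35).
High-cost: 35 − 0 = 35 ≥ 98 − 124 = -26. Holds regardless of c. ✓
Low-cost: 98 − c ≥ 35 − 0, so c ≤ 98 − 35 = 63.

63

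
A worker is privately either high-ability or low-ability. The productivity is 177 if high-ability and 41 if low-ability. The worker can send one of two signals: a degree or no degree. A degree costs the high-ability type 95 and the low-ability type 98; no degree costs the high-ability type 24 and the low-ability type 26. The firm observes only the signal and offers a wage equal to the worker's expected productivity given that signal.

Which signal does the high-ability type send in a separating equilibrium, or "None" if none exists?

Try high-ability → degree, low-ability → no degree:
  If types separate, degree earns payment 177 and no degree earns 41.
  High-ability: degree gives 177 − 95 = 82; no degree gives 41 − 24 = 17. No deviation. ✓
  Low-ability: no degree gives 41 − 26 = 15; degree gives 177 − 98 = 79. Would deviate. ✗
Try high-ability → no degree, low-ability → degree:
  If types separate, no degree earns payment 177 and degree earns 41.
  High-ability: no degree gives 177 − 24 = 153; degree gives 41 − 95 = -54. No deviation. ✓
  Low-ability: degree gives 41 − 98 = -57; no degree gives 177 − 26 = 151. Would deviate. ✗
Neither assignment is incentive-compatible.

None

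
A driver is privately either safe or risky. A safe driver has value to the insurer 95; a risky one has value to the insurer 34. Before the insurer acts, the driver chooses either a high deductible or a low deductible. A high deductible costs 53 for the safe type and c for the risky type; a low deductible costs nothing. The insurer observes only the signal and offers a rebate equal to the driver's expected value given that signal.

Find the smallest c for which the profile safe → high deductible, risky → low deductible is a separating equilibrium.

61

Under separation: high deductible → safe (pays 95); low deductible → risky (pays 34).
Safe: 95 − 53 = 42 ≥ 34 − 0 = 34. Holds regardless of c. ✓
Risky: 34 − 0 ≥ 95 − c, so c ≥ 95 − 34 = 61.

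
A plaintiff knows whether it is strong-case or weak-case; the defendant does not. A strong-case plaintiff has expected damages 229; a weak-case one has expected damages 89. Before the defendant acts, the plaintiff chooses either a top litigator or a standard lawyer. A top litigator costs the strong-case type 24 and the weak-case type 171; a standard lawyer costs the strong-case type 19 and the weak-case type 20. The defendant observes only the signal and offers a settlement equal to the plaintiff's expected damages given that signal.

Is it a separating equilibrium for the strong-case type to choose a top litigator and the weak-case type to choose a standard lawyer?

Yes

If types separate, top litigator earns payment 229 and standard lawyer earns 89.
Strong-case: top litigator gives 229 − 24 = 205; standard lawyer gives 89 − 19 = 70. No deviation. ✓
Weak-case: standard lawyer gives 89 − 20 = 69; top litigator gives 229 − 171 = 58. No deviation. ✓
Both incentive constraints hold.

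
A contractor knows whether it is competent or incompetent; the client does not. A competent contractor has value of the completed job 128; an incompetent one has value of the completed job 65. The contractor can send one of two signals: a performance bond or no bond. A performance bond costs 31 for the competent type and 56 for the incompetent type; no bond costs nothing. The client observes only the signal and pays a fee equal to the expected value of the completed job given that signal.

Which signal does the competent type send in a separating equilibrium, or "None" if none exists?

None

Try competent → bond, incompetent → no bond:
  If types separate, bond earns payment 128 and no bond earns 65.
  Competent: bond gives 128 − 31 = 97; no bond gives 65 − 0 = 65. No deviation. ✓
  Incompetent: no bond gives 65 − 0 = 65; bond gives 128 − 56 = 72. Would deviate. ✗
Try competent → no bond, incompetent → bond:
  If types separate, no bond earns payment 128 and bond earns 65.
  Competent: no bond gives 128 − 0 = 128; bond gives 65 − 31 = 34. No deviation. ✓
  Incompetent: bond gives 65 − 56 = 9; no bond gives 128 − 0 = 128. Would deviate. ✗
Neither assignment is incentive-compatible.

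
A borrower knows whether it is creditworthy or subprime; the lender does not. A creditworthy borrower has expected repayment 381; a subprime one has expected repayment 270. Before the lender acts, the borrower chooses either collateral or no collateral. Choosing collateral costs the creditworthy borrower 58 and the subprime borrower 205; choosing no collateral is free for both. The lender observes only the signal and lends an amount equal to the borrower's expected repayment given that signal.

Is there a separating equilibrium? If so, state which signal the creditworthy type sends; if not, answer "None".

Try creditworthy → collateral, subprime → no collateral:
  If types separate, collateral earns payment 381 and no collateral earns 270.
  Creditworthy: collateral gives 381 − 58 = 323; no collateral gives 270 − 0 = 270. No deviation. ✓
  Subprime: no collateral gives 270 − 0 = 270; collateral gives 381 − 205 = 176. No deviation. ✓
Both hold — the creditworthy type sends collateral.

collateral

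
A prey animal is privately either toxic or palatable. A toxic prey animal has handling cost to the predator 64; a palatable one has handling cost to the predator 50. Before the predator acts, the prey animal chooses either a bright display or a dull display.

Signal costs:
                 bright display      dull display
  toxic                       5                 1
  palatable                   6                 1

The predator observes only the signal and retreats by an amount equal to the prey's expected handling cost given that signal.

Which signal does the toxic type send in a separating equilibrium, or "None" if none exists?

Try toxic → bright display, palatable → dull display:
  If types separate, bright display earns payment 64 and dull display earns 50.
  Toxic: bright display gives 64 − 5 = 59; dull display gives 50 − 1 = 49. No deviation. ✓
  Palatable: dull display gives 50 − 1 = 49; bright display gives 64 − 6 = 58. Would deviate. ✗
Try toxic → dull display, palatable → bright display:
  If types separate, dull display earns payment 64 and bright display earns 50.
  Toxic: dull display gives 64 − 1 = 63; bright display gives 50 − 5 = 45. No deviation. ✓
  Palatable: bright display gives 50 − 6 = 44; dull display gives 64 − 1 = 63. Would deviate. ✗
Neither assignment is incentive-compatible.

None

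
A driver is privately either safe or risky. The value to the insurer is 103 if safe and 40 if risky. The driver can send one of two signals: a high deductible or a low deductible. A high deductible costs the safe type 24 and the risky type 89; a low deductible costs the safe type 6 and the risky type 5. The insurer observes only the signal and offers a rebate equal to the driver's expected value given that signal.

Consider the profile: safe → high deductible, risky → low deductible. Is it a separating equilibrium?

If types separate, high deductible earns payment 103 and low deductible earns 40.
Safe: high deductible gives 103 − 24 = 79; low deductible gives 40 − 6 = 34. No deviation. ✓
Risky: low deductible gives 40 − 5 = 35; high deductible gives 103 − 89 = 14. No deviation. ✓
Neither type gains from mimicking the other.

Yes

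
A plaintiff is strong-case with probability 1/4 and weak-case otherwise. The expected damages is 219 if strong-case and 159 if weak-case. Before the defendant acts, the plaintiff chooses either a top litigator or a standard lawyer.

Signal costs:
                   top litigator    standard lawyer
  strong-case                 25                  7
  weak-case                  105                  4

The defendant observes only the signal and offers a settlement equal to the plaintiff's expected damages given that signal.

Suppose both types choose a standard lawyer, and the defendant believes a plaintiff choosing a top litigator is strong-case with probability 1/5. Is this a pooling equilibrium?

At the pooled signal (standard lawyer) the defendant holds the prior 1/4 and pays 1/4·219 + 3/4·159 = 174. Off-path (top litigator) belief 1/5 gives 1/5·219 + 4/5·159 = 171.
Strong-case: standard lawyer gives 174 − 7 = 167; top litigator gives 171 − 25 = 146. Stays. ✓
Weak-case: standard lawyer gives 174 − 4 = 170; top litigator gives 171 − 105 = 66. Stays. ✓

Yes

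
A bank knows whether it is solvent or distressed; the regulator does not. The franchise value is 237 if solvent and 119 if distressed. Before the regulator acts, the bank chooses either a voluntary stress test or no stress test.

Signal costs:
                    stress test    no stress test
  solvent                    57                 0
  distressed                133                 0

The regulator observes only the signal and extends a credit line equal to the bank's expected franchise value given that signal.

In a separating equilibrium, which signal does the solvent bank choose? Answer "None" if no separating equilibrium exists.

stress test

Try solvent → stress test, distressed → no stress test:
  If types separate, stress test earns payment 237 and no stress test earns 119.
  Solvent: stress test gives 237 − 57 = 180; no stress test gives 119 − 0 = 119. No deviation. ✓
  Distressed: no stress test gives 119 − 0 = 119; stress test gives 237 − 133 = 104. No deviation. ✓
Both hold — the solvent type sends stress test.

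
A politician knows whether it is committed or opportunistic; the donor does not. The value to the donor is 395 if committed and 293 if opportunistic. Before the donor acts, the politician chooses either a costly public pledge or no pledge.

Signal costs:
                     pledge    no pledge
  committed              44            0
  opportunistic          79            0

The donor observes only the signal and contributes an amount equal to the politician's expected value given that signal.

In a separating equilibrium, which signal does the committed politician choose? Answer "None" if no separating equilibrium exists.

None

Try committed → pledge, opportunistic → no pledge:
  If types separate, pledge earns payment 395 and no pledge earns 293.
  Committed: pledge gives 395 − 44 = 351; no pledge gives 293 − 0 = 293. No deviation. ✓
  Opportunistic: no pledge gives 293 − 0 = 293; pledge gives 395 − 79 = 316. Would deviate. ✗
Try committed → no pledge, opportunistic → pledge:
  If types separate, no pledge earns payment 395 and pledge earns 293.
  Committed: no pledge gives 395 − 0 = 395; pledge gives 293 − 44 = 249. No deviation. ✓
  Opportunistic: pledge gives 293 − 79 = 214; no pledge gives 395 − 0 = 395. Would deviate. ✗
Neither assignment is incentive-compatible.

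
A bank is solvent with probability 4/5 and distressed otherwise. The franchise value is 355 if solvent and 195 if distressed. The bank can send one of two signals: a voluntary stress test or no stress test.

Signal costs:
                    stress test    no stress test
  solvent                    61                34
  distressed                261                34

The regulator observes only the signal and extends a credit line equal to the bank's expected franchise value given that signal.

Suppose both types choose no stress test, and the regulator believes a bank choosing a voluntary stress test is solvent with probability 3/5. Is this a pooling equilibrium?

Yes

At the pooled signal (no stress test) the regulator holds the prior 4/5 and pays 4/5·355 + 1/5·195 = 323. Off-path (stress test) belief 3/5 gives 3/5·355 + 2/5·195 = 291.
Solvent: no stress test gives 323 − 34 = 289; stress test gives 291 − 61 = 230. Stays. ✓
Distressed: no stress test gives 323 − 34 = 289; stress test gives 291 − 261 = 30. Stays. ✓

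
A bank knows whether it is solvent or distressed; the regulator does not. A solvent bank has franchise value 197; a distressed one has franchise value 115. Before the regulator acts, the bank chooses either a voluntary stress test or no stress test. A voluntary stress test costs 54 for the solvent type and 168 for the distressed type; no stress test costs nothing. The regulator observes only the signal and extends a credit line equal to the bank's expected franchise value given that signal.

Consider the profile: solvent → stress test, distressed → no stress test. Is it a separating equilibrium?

Under separation the regulator infers type exactly: stress test → solvent (pays 197), no stress test → distressed (pays 115).
Solvent: stress test gives 197 − 54 = 143; no stress test gives 115 − 0 = 115. No deviation. ✓
Distressed: no stress test gives 115 − 0 = 115; stress test gives 197 − 168 = 29. No deviation. ✓
Neither type gains from mimicking the other.

Yes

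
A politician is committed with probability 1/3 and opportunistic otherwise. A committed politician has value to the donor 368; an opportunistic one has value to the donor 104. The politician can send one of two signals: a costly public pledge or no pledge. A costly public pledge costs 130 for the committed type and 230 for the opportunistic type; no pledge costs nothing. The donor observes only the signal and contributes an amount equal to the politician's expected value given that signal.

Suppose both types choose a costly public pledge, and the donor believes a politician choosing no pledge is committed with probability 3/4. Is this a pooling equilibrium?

On the equilibrium path (pledge) the donor holds the prior 1/3 and pays 1/3·368 + 2/3·104 = 192. Off-path (no pledge) belief 3/4 gives 3/4·368 + 1/4·104 = 302.
Committed: pledge gives 192 − 130 = 62; no pledge gives 302 − 0 = 302. Deviates. ✗
Opportunistic: pledge gives 192 − 230 = -38; no pledge gives 302 − 0 = 302. Deviates. ✗

No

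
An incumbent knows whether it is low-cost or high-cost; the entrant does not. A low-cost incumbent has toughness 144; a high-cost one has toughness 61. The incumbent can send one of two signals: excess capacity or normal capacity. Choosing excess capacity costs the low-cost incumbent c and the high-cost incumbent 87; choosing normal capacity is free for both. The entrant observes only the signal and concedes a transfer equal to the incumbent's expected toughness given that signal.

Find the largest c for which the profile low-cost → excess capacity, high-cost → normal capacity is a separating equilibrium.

Under separation: excess capacity → low-cost (pays 144); normal capacity → high-cost (pays 61).
High-cost: 61 − 0 = 61 ≥ 144 − 87 = 57. Holds regardless of c. ✓
Low-cost: 144 − c ≥ 61 − 0, so c ≤ 144 − 61 = 83.

83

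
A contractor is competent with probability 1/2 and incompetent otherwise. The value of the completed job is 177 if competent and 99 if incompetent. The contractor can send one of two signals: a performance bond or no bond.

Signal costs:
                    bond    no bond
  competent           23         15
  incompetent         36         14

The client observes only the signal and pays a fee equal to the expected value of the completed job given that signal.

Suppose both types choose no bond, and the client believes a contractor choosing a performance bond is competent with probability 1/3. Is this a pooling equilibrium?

At the pooled signal (no bond) the client holds the prior 1/2 and pays 1/2·177 + 1/2·99 = 138. Off-path (bond) belief 1/3 gives 1/3·177 + 2/3·99 = 125.
Competent: no bond gives 138 − 15 = 123; bond gives 125 − 23 = 102. Stays. ✓
Incompetent: no bond gives 138 − 14 = 124; bond gives 125 − 36 = 89. Stays. ✓

Yes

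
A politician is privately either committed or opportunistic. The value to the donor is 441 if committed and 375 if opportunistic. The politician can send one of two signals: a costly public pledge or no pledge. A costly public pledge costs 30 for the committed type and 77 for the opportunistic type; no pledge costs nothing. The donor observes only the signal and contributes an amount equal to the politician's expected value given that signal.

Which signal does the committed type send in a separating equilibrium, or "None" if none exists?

Try committed → pledge, opportunistic → no pledge:
  If types separate, pledge earns payment 441 and no pledge earns 375.
  Committed: pledge gives 441 − 30 = 411; no pledge gives 375 − 0 = 375. No deviation. ✓
  Opportunistic: no pledge gives 375 − 0 = 375; pledge gives 441 − 77 = 364. No deviation. ✓
Both hold — the committed type sends pledge.

pledge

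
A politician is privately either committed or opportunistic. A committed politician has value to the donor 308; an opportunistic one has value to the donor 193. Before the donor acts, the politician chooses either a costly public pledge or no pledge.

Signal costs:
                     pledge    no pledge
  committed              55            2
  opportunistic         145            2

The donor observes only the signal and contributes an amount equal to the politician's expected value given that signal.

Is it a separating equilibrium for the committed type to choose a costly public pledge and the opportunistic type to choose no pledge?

Yes

Under separation the donor infers type exactly: pledge → committed (pays 308), no pledge → opportunistic (pays 193).
Committed: pledge gives 308 − 55 = 253; no pledge gives 193 − 2 = 191. No deviation. ✓
Opportunistic: no pledge gives 193 − 2 = 191; pledge gives 308 − 145 = 163. No deviation. ✓
Neither type gains from mimicking the other.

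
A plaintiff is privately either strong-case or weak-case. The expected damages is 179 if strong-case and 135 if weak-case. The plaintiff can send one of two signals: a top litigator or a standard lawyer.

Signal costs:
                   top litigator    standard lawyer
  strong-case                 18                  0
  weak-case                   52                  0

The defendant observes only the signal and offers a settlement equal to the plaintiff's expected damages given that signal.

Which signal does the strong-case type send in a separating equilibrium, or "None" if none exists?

top litigator

Try strong-case → top litigator, weak-case → standard lawyer:
  If types separate, top litigator earns payment 179 and standard lawyer earns 135.
  Strong-case: top litigator gives 179 − 18 = 161; standard lawyer gives 135 − 0 = 135. No deviation. ✓
  Weak-case: standard lawyer gives 135 − 0 = 135; top litigator gives 179 − 52 = 127. No deviation. ✓
Both hold — the strong-case type sends top litigator.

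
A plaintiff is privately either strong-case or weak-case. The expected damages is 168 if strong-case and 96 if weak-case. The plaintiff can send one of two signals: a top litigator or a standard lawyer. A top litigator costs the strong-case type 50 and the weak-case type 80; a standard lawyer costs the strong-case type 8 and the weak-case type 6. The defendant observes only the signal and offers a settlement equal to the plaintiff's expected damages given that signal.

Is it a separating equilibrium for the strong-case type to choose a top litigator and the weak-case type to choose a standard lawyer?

Yes

Under separation the defendant infers type exactly: top litigator → strong-case (pays 168), standard lawyer → weak-case (pays 96).
Strong-case: top litigator gives 168 − 50 = 118; standard lawyer gives 96 − 8 = 88. No deviation. ✓
Weak-case: standard lawyer gives 96 − 6 = 90; top litigator gives 168 − 80 = 88. No deviation. ✓
Both incentive constraints hold.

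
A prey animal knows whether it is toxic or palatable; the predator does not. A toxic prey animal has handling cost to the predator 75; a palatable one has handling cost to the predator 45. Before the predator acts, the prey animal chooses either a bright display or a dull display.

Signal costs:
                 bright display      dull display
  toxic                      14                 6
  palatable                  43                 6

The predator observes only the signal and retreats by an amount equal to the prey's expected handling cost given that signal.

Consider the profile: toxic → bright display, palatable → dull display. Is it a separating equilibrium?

Yes

If types separate, bright display earns payment 75 and dull display earns 45.
Toxic: bright display gives 75 − 14 = 61; dull display gives 45 − 6 = 39. No deviation. ✓
Palatable: dull display gives 45 − 6 = 39; bright display gives 75 − 43 = 32. No deviation. ✓
Both incentive constraints hold.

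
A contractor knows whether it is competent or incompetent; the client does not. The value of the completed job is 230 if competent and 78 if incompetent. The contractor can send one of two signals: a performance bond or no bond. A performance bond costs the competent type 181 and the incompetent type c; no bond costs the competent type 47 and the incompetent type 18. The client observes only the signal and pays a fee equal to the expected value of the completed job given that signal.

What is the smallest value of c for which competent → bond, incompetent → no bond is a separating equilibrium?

Under separation: bond → competent (pays 230); no bond → incompetent (pays 78).
Competent: 230 − 181 = 49 ≥ 78 − 47 = 31. Holds regardless of c. ✓
Incompetent: 78 − 18 ≥ 230 − c, so c ≥ 230 − 60 = 170.

170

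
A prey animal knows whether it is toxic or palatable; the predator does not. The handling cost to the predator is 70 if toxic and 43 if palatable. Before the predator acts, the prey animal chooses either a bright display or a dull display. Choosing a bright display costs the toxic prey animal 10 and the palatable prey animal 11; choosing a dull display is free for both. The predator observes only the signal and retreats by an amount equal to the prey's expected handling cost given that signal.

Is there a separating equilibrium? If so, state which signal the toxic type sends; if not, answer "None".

Try toxic → bright display, palatable → dull display:
  If types separate, bright display earns payment 70 and dull display earns 43.
  Toxic: bright display gives 70 − 10 = 60; dull display gives 43 − 0 = 43. No deviation. ✓
  Palatable: dull display gives 43 − 0 = 43; bright display gives 70 − 11 = 59. Would deviate. ✗
Try toxic → dull display, palatable → bright display:
  If types separate, dull display earns payment 70 and bright display earns 43.
  Toxic: dull display gives 70 − 0 = 70; bright display gives 43 − 10 = 33. No deviation. ✓
  Palatable: bright display gives 43 − 11 = 32; dull display gives 70 − 0 = 70. Would deviate. ✗
Neither assignment is incentive-compatible.

None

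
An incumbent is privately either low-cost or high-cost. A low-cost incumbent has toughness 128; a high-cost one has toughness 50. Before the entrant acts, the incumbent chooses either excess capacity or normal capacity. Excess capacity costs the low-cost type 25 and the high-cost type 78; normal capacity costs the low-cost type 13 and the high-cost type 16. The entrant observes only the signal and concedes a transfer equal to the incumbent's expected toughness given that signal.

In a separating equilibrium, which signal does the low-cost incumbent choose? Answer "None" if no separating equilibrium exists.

None

Try low-cost → excess capacity, high-cost → normal capacity:
  If types separate, excess capacity earns payment 128 and normal capacity earns 50.
  Low-cost: excess capacity gives 128 − 25 = 103; normal capacity gives 50 − 13 = 37. No deviation. ✓
  High-cost: normal capacity gives 50 − 16 = 34; excess capacity gives 128 − 78 = 50. Would deviate. ✗
Try low-cost → normal capacity, high-cost → excess capacity:
  If types separate, normal capacity earns payment 128 and excess capacity earns 50.
  Low-cost: normal capacity gives 128 − 13 = 115; excess capacity gives 50 − 25 = 25. No deviation. ✓
  High-cost: excess capacity gives 50 − 78 = -28; normal capacity gives 128 − 16 = 112. Would deviate. ✗
Neither assignment is incentive-compatible.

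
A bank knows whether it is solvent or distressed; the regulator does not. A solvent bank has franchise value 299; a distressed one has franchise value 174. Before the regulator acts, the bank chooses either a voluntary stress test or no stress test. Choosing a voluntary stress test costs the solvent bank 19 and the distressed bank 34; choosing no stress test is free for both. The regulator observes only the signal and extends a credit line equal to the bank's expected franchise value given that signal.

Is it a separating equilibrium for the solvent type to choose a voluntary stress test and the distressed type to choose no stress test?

No

If types separate, stress test earns payment 299 and no stress test earns 174.
Solvent: stress test gives 299 − 19 = 280; no stress test gives 174 − 0 = 174. No deviation. ✓
Distressed: no stress test gives 174 − 0 = 174; stress test gives 299 − 34 = 265. Would deviate. ✗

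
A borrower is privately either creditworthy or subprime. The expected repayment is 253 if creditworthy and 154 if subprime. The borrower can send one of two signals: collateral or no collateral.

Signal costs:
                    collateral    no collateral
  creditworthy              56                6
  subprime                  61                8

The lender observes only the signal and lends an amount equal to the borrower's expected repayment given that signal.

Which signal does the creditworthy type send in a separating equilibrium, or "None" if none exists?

None

Try creditworthy → collateral, subprime → no collateral:
  Under separation the lender infers type exactly: collateral → creditworthy (pays 253), no collateral → subprime (pays 154).
  Creditworthy: collateral gives 253 − 56 = 197; no collateral gives 154 − 6 = 148. No deviation. ✓
  Subprime: no collateral gives 154 − 8 = 146; collateral gives 253 − 61 = 192. Would deviate. ✗
Try creditworthy → no collateral, subprime → collateral:
  Under separation the lender infers type exactly: no collateral → creditworthy (pays 253), collateral → subprime (pays 154).
  Creditworthy: no collateral gives 253 − 6 = 247; collateral gives 154 − 56 = 98. No deviation. ✓
  Subprime: collateral gives 154 − 61 = 93; no collateral gives 253 − 8 = 245. Would deviate. ✗
Neither assignment is incentive-compatible.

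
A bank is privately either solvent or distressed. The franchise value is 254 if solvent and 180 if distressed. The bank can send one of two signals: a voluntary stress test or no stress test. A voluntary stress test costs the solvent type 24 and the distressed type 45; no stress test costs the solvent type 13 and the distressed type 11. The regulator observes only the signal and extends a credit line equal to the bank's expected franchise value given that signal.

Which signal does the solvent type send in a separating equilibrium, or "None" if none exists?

None

Try solvent → stress test, distressed → no stress test:
  If types separate, stress test earns payment 254 and no stress test earns 180.
  Solvent: stress test gives 254 − 24 = 230; no stress test gives 180 − 13 = 167. No deviation. ✓
  Distressed: no stress test gives 180 − 11 = 169; stress test gives 254 − 45 = 209. Would deviate. ✗
Try solvent → no stress test, distressed → stress test:
  If types separate, no stress test earns payment 254 and stress test earns 180.
  Solvent: no stress test gives 254 − 13 = 241; stress test gives 180 − 24 = 156. No deviation. ✓
  Distressed: stress test gives 180 − 45 = 135; no stress test gives 254 − 11 = 243. Would deviate. ✗
Neither assignment is incentive-compatible.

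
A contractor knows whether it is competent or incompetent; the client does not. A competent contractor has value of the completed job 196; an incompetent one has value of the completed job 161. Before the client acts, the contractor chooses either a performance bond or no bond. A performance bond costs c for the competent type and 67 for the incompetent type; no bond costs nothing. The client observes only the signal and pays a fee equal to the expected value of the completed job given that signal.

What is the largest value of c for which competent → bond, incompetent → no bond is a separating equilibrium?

35

Under separation: bond → competent (pays 196); no bond → incompetent (pays 161).
Incompetent: 161 − 0 = 161 ≥ 196 − 67 = 129. Holds regardless of c. ✓
Competent: 196 − c ≥ 161 − 0, so c ≤ 196 − 161 = 35.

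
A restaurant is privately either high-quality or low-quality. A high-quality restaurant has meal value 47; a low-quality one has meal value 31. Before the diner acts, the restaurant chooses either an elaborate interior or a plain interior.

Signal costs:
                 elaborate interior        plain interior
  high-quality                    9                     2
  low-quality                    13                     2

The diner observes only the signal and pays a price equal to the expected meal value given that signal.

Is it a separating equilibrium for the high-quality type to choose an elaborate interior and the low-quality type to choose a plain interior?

No

Under separation the diner infers type exactly: elaborate interior → high-quality (pays 47), plain interior → low-quality (pays 31).
High-quality: elaborate interior gives 47 − 9 = 38; plain interior gives 31 − 2 = 29. No deviation. ✓
Low-quality: plain interior gives 31 − 2 = 29; elaborate interior gives 47 − 13 = 34. Would deviate. ✗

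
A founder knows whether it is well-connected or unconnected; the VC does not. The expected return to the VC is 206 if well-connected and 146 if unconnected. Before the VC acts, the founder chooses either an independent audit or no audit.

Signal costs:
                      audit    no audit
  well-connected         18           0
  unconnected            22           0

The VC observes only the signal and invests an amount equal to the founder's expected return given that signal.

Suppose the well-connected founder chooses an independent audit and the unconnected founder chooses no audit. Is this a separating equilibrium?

No

If types separate, audit earns payment 206 and no audit earns 146.
Well-connected: audit gives 206 − 18 = 188; no audit gives 146 − 0 = 146. No deviation. ✓
Unconnected: no audit gives 146 − 0 = 146; audit gives 206 − 22 = 184. Would deviate. ✗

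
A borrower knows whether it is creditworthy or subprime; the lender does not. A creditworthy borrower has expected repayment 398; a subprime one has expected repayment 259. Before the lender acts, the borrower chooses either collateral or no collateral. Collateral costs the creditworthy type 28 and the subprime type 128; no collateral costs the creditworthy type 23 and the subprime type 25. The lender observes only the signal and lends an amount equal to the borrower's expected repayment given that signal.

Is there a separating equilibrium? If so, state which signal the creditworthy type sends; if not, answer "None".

None

Try creditworthy → collateral, subprime → no collateral:
  If types separate, collateral earns payment 398 and no collateral earns 259.
  Creditworthy: collateral gives 398 − 28 = 370; no collateral gives 259 − 23 = 236. No deviation. ✓
  Subprime: no collateral gives 259 − 25 = 234; collateral gives 398 − 128 = 270. Would deviate. ✗
Try creditworthy → no collateral, subprime → collateral:
  If types separate, no collateral earns payment 398 and collateral earns 259.
  Creditworthy: no collateral gives 398 − 23 = 375; collateral gives 259 − 28 = 231. No deviation. ✓
  Subprime: collateral gives 259 − 128 = 131; no collateral gives 398 − 25 = 373. Would deviate. ✗
Neither assignment is incentive-compatible.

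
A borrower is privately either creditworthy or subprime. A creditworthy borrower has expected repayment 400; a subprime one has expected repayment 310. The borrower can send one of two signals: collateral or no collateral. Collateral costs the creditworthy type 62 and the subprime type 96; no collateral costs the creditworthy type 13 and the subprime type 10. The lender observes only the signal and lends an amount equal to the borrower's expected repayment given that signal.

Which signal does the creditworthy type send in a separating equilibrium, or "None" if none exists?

Try creditworthy → collateral, subprime → no collateral:
  If types separate, collateral earns payment 400 and no collateral earns 310.
  Creditworthy: collateral gives 400 − 62 = 338; no collateral gives 310 − 13 = 297. No deviation. ✓
  Subprime: no collateral gives 310 − 10 = 300; collateral gives 400 − 96 = 304. Would deviate. ✗
Try creditworthy → no collateral, subprime → collateral:
  If types separate, no collateral earns payment 400 and collateral earns 310.
  Creditworthy: no collateral gives 400 − 13 = 387; collateral gives 310 − 62 = 248. No deviation. ✓
  Subprime: collateral gives 310 − 96 = 214; no collateral gives 400 − 10 = 390. Would deviate. ✗
Neither assignment is incentive-compatible.

None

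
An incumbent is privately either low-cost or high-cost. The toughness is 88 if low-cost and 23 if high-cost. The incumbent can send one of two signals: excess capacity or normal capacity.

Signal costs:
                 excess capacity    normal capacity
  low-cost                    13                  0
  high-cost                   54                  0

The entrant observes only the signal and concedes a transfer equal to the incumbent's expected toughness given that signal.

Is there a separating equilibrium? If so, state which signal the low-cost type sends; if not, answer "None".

Try low-cost → excess capacity, high-cost → normal capacity:
  Under separation the entrant infers type exactly: excess capacity → low-cost (pays 88), normal capacity → high-cost (pays 23).
  Low-cost: excess capacity gives 88 − 13 = 75; normal capacity gives 23 − 0 = 23. No deviation. ✓
  High-cost: normal capacity gives 23 − 0 = 23; excess capacity gives 88 − 54 = 34. Would deviate. ✗
Try low-cost → normal capacity, high-cost → excess capacity:
  Under separation the entrant infers type exactly: normal capacity → low-cost (pays 88), excess capacity → high-cost (pays 23).
  Low-cost: normal capacity gives 88 − 0 = 88; excess capacity gives 23 − 13 = 10. No deviation. ✓
  High-cost: excess capacity gives 23 − 54 = -31; normal capacity gives 88 − 0 = 88. Would deviate. ✗
Neither assignment is incentive-compatible.

None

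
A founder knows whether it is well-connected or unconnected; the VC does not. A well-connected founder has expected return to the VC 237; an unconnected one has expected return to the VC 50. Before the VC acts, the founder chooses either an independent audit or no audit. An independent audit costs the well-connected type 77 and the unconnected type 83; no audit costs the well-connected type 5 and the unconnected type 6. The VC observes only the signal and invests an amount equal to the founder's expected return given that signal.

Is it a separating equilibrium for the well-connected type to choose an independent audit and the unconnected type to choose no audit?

No

Under separation the VC infers type exactly: audit → well-connected (pays 237), no audit → unconnected (pays 50).
Well-connected: audit gives 237 − 77 = 160; no audit gives 50 − 5 = 45. No deviation. ✓
Unconnected: no audit gives 50 − 6 = 44; audit gives 237 − 83 = 154. Would deviate. ✗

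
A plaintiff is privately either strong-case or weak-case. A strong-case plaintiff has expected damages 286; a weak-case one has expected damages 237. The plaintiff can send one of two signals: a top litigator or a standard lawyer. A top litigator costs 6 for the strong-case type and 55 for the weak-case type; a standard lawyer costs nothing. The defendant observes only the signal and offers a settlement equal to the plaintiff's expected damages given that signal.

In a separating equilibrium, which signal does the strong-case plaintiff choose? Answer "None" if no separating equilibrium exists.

Try strong-case → top litigator, weak-case → standard lawyer:
  If types separate, top litigator earns payment 286 and standard lawyer earns 237.
  Strong-case: top litigator gives 286 − 6 = 280; standard lawyer gives 237 − 0 = 237. No deviation. ✓
  Weak-case: standard lawyer gives 237 − 0 = 237; top litigator gives 286 − 55 = 231. No deviation. ✓
Both hold — the strong-case type sends top litigator.

top litigator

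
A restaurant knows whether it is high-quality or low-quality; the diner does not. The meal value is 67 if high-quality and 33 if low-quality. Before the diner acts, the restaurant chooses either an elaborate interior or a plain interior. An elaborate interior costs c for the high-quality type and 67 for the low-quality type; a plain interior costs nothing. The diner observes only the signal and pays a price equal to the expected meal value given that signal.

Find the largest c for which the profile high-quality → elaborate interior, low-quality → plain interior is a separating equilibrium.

34

Under separation: elaborate interior → high-quality (pays 67); plain interior → low-quality (pays 33).
Low-quality: 33 − 0 = 33 ≥ 67 − 67 = 0. Holds regardless of c. ✓
High-quality: 67 − c ≥ 33 − 0, so c ≤ 67 − 33 = 34.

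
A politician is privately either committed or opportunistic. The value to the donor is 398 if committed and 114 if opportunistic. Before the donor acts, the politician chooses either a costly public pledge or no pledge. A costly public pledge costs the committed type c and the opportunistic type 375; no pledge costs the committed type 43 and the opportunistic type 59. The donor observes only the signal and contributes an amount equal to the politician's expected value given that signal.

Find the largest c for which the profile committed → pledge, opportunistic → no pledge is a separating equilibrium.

327

Under separation: pledge → committed (pays 398); no pledge → opportunistic (pays 114).
Opportunistic: 114 − 59 = 55 ≥ 398 − 375 = 23. Holds regardless of c. ✓
Committed: 398 − c ≥ 114 − 43, so c ≤ 398 − 71 = 327.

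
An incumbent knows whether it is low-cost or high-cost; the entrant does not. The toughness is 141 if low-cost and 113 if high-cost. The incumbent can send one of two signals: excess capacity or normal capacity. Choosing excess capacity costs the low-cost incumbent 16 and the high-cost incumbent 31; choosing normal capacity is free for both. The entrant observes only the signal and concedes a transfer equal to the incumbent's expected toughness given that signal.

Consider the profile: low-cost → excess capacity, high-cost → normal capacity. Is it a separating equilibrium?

Yes

If types separate, excess capacity earns payment 141 and normal capacity earns 113.
Low-cost: excess capacity gives 141 − 16 = 125; normal capacity gives 113 − 0 = 113. No deviation. ✓
High-cost: normal capacity gives 113 − 0 = 113; excess capacity gives 141 − 31 = 110. No deviation. ✓
Both incentive constraints hold.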